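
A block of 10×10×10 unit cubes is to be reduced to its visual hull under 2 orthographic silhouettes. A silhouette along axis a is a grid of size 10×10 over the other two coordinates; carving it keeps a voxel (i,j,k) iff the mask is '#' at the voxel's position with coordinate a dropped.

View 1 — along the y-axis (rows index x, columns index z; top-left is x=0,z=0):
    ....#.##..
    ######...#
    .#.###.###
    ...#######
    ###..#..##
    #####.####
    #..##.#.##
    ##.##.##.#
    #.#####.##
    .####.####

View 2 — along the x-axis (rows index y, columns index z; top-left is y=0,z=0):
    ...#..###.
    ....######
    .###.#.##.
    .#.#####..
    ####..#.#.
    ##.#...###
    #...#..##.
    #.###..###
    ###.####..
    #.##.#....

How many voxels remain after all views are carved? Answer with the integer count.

|visual hull| = 376

before carving: 1000 voxels (10×10×10)
[1] y-view keeps 68 columns → grid now 680
[2] x-view keeps 56 columns → grid now 376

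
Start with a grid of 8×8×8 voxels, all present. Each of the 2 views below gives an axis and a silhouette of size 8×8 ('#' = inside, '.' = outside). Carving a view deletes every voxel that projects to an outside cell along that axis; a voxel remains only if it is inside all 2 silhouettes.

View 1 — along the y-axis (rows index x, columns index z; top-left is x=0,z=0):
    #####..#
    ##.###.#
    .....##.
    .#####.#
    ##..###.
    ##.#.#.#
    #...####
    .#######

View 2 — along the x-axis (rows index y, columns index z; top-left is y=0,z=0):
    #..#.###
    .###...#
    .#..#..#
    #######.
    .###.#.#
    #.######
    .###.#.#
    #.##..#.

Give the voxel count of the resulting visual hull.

voxel count = 208

start: 8×8×8 = 512 voxels
V1 y: intersect with XZ mask (42 set) -- 336 left
V2 x: intersect with YZ mask (40 set) -- 208 left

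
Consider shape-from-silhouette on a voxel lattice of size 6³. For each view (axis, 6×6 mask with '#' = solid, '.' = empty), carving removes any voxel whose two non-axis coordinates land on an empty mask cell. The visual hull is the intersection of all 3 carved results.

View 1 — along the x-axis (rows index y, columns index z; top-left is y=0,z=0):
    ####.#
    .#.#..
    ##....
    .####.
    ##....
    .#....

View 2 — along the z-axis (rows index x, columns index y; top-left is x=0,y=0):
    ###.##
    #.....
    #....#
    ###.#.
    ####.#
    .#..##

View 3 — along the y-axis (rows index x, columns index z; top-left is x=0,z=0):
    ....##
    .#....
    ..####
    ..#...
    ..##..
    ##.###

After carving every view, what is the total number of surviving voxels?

full grid |V| = 216
step 1: project along x, AND mask (16/36) → |grid| = 96
step 2: project along z, AND mask (20/36) → |grid| = 53
step 3: project along y, AND mask (15/36) → |grid| = 16

|visual hull| = 16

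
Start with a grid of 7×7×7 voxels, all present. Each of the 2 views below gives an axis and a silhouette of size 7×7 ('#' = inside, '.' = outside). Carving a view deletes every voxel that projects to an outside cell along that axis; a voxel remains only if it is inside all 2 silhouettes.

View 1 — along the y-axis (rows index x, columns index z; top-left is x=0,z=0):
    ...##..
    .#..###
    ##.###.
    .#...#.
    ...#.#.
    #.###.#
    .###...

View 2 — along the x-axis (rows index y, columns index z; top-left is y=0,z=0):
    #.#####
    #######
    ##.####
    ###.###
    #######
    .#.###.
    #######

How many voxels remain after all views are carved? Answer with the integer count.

|visual hull| = 144

before carving: 343 voxels (7×7×7)
  1. axis=1 (XZ plane), |mask|=23  ⇒  voxels=161
  2. axis=0 (YZ plane), |mask|=43  ⇒  voxels=144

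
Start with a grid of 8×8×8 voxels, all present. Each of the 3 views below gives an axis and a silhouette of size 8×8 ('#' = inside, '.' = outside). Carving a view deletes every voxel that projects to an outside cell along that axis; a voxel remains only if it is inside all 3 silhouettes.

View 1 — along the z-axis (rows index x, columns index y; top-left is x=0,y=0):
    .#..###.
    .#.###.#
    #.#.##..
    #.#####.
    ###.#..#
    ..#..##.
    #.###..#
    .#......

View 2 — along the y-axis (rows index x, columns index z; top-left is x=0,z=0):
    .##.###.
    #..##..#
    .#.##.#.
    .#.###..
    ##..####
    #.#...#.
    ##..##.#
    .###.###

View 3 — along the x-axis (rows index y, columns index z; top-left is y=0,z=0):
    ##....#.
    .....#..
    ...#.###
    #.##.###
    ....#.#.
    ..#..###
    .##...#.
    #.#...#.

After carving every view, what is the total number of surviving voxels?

voxel count = 56

full grid |V| = 512
step 1: project along z, AND mask (33/64) → |grid| = 264
step 2: project along y, AND mask (37/64) → |grid| = 150
step 3: project along x, AND mask (26/64) → |grid| = 56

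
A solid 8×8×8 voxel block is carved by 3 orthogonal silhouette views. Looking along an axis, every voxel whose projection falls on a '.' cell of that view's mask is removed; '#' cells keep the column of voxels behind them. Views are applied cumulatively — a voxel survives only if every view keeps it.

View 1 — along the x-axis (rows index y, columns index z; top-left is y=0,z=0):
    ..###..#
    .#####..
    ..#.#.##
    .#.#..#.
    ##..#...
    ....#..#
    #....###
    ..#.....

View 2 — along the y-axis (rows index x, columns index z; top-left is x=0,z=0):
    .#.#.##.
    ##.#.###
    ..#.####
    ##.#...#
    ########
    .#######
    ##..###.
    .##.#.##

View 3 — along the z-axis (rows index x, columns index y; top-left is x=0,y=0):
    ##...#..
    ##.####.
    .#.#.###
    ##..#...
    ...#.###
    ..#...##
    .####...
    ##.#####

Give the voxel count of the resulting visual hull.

remaining voxels: 78

start: 8×8×8 = 512 voxels
[1] x-view keeps 26 columns → grid now 208
[2] y-view keeps 44 columns → grid now 142
[3] z-view keeps 35 columns → grid now 78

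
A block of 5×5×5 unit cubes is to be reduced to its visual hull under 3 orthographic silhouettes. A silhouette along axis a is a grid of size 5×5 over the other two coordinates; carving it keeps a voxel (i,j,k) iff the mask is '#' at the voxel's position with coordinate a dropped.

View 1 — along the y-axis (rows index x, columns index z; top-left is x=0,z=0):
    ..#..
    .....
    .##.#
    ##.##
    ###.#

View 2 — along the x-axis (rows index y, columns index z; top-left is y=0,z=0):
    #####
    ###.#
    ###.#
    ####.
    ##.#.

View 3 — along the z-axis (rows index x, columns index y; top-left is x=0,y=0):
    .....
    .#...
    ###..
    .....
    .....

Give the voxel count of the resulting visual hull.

voxel count = 9

initial block: 5^3 = 125
V1 y: intersect with XZ mask (12 set) -- 60 left
V2 x: intersect with YZ mask (20 set) -- 49 left
V3 z: intersect with XY mask (4 set) -- 9 left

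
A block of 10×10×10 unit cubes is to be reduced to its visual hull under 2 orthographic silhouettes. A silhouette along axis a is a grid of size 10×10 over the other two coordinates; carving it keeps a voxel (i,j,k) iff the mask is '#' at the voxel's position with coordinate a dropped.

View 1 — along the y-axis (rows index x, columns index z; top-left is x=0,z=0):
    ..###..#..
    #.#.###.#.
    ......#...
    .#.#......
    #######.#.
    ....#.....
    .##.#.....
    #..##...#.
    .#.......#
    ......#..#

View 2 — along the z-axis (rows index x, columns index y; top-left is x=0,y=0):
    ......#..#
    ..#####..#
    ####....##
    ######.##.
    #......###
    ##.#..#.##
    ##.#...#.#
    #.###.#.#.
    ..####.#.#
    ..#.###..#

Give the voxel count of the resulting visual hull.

before carving: 1000 voxels (10×10×10)
V1 y: intersect with XZ mask (33 set) -- 330 left
V2 z: intersect with XY mask (54 set) -- 165 left

voxel count = 165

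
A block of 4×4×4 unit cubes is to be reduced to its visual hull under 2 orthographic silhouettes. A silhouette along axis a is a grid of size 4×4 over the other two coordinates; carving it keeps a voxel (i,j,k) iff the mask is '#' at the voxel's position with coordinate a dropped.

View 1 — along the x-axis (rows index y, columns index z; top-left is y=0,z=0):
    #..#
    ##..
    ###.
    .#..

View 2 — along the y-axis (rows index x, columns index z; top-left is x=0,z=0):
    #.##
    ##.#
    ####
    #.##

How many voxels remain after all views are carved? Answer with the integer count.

full grid |V| = 64
carve view 1 (along x, YZ-mask fill 8/16): 32 voxels remain
carve view 2 (along y, XZ-mask fill 13/16): 25 voxels remain

25 voxels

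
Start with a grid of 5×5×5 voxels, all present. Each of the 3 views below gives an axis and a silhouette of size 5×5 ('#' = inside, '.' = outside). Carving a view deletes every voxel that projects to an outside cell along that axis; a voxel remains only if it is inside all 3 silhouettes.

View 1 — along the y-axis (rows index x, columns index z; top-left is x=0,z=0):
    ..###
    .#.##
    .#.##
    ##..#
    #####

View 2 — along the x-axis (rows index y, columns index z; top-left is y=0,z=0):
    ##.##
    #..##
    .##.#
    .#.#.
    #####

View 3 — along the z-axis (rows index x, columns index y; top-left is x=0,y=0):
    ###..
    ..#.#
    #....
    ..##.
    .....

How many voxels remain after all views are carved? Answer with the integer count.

voxel count = 17

full grid |V| = 125
[1] y-view keeps 17 columns → grid now 85
[2] x-view keeps 17 columns → grid now 62
[3] z-view keeps 8 columns → grid now 17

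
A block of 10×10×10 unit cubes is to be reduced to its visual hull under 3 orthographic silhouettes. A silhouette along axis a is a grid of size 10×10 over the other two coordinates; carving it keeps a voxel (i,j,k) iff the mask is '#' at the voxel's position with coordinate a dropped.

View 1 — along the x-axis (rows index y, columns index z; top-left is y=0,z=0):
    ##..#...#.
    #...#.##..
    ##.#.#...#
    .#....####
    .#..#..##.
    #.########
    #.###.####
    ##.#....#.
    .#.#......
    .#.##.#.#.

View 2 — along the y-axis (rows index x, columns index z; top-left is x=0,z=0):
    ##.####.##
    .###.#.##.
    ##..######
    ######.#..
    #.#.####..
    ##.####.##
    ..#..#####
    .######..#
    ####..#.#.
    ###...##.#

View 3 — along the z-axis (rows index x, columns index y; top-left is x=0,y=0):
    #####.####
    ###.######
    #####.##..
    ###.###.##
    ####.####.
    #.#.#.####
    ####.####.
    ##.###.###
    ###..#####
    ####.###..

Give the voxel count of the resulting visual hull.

voxel count = 268

initial block: 10^3 = 1000
carve view 1 (along x, YZ-mask fill 50/100): 500 voxels remain
carve view 2 (along y, XZ-mask fill 68/100): 336 voxels remain
carve view 3 (along z, XY-mask fill 79/100): 268 voxels remain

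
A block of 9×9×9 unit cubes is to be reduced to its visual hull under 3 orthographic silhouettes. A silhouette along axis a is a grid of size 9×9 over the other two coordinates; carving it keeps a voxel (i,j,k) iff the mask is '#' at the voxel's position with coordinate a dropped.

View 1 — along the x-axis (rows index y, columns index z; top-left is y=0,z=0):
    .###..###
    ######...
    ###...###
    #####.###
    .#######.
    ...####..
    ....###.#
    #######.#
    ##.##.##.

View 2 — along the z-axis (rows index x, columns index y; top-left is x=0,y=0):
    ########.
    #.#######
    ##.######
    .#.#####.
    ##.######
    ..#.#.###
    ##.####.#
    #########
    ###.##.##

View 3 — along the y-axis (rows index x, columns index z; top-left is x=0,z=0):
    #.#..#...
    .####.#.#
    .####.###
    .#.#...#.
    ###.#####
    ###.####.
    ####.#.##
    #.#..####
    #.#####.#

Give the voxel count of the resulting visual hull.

|visual hull| = 265

full grid |V| = 729
V1 x: intersect with YZ mask (55 set) -- 495 left
V2 z: intersect with XY mask (66 set) -- 403 left
V3 y: intersect with XZ mask (54 set) -- 265 left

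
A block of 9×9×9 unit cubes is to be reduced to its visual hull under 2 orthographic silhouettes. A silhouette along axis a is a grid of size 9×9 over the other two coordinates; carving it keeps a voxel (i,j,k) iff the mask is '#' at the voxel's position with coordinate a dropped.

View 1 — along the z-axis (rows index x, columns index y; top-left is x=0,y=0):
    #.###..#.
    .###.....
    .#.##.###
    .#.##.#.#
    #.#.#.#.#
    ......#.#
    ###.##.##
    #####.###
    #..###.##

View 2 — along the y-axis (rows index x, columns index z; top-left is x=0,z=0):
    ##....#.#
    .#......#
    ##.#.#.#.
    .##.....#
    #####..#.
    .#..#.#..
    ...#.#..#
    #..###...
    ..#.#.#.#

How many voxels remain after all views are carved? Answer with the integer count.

184 voxels

initial block: 9^3 = 729
[1] z-view keeps 47 columns → grid now 423
[2] y-view keeps 34 columns → grid now 184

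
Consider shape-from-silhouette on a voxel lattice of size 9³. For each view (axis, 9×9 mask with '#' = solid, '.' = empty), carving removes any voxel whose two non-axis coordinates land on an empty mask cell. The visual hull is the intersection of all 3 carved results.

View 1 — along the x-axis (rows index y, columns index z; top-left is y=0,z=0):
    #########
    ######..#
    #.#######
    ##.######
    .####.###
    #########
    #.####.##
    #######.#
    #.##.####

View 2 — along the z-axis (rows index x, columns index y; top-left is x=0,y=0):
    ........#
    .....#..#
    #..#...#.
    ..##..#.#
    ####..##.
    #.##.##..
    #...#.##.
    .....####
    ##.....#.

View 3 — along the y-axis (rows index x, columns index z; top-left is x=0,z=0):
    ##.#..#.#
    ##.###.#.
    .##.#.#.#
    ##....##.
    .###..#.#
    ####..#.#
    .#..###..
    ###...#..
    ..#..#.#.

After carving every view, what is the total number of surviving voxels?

|visual hull| = 124

before carving: 729 voxels (9×9×9)
step 1: project along x, AND mask (70/81) → |grid| = 630
step 2: project along z, AND mask (32/81) → |grid| = 252
step 3: project along y, AND mask (42/81) → |grid| = 124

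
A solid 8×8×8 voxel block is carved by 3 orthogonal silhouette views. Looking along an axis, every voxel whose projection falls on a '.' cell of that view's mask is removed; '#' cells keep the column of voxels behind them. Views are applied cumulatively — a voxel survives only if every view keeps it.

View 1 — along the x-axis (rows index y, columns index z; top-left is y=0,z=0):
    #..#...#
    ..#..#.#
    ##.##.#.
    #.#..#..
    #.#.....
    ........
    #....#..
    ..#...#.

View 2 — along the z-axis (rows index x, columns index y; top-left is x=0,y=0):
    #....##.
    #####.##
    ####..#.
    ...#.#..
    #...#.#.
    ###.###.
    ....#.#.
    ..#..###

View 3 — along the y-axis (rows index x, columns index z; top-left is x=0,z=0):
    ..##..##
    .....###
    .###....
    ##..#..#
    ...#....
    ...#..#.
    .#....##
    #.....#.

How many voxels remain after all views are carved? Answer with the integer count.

23 voxels

start: 8×8×8 = 512 voxels
[1] x-view keeps 20 columns → grid now 160
[2] z-view keeps 32 columns → grid now 79
[3] y-view keeps 22 columns → grid now 23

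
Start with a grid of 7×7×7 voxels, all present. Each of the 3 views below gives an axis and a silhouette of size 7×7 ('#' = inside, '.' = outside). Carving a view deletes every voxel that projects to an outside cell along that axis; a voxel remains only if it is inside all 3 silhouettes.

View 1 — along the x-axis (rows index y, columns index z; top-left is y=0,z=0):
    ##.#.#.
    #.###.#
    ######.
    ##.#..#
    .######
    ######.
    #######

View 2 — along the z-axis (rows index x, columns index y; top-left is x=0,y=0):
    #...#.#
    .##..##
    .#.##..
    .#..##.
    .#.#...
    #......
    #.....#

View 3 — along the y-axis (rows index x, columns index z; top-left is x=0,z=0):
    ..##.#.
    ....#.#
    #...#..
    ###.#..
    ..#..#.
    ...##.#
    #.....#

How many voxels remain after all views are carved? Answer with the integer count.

|visual hull| = 33

start: 7×7×7 = 343 voxels
carve view 1 (along x, YZ-mask fill 38/49): 266 voxels remain
carve view 2 (along z, XY-mask fill 18/49): 97 voxels remain
carve view 3 (along y, XZ-mask fill 18/49): 33 voxels remain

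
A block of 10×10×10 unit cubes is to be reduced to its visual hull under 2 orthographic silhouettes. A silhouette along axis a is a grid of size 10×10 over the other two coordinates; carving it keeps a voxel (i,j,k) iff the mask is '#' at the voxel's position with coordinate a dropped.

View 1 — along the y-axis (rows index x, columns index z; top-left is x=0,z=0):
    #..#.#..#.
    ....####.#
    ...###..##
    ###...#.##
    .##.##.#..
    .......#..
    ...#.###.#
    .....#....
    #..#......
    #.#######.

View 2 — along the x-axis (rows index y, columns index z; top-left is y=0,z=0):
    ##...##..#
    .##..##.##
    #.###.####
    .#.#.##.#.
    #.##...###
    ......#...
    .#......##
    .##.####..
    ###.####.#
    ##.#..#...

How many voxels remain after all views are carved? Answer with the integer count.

before carving: 1000 voxels (10×10×10)
[1] y-view keeps 42 columns → grid now 420
[2] x-view keeps 52 columns → grid now 212

voxel count = 212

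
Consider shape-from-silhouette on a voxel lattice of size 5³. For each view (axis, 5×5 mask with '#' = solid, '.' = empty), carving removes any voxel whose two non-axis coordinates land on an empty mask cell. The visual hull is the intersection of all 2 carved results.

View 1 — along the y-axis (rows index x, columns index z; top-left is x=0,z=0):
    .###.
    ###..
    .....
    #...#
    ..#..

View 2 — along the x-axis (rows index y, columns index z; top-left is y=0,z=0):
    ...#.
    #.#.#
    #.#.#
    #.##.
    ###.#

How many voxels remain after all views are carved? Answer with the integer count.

start: 5×5×5 = 125 voxels
after view 1 [y-axis, 9 of 25 cells solid] → remaining = 45
after view 2 [x-axis, 14 of 25 cells solid] → remaining = 27

27 voxels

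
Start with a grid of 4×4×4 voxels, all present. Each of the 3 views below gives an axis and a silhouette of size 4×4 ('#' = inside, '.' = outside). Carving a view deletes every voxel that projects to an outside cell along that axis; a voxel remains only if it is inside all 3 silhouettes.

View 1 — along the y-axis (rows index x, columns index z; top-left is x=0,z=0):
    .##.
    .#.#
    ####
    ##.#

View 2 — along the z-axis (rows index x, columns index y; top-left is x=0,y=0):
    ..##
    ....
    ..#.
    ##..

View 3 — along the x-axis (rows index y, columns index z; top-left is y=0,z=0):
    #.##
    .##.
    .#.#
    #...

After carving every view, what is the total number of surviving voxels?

full grid |V| = 64
V1 y: intersect with XZ mask (11 set) -- 44 left
V2 z: intersect with XY mask (5 set) -- 14 left
V3 x: intersect with YZ mask (8 set) -- 6 left

voxel count = 6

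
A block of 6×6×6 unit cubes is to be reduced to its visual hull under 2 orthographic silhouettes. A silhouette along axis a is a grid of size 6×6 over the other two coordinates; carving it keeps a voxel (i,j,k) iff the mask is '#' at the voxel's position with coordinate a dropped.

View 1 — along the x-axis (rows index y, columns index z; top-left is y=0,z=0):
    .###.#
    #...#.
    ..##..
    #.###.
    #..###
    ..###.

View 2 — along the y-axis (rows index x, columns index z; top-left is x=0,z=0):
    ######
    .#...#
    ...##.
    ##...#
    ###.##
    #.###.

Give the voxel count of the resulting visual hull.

initial block: 6^3 = 216
V1 x: intersect with YZ mask (19 set) -- 114 left
V2 y: intersect with XZ mask (22 set) -- 67 left

|visual hull| = 67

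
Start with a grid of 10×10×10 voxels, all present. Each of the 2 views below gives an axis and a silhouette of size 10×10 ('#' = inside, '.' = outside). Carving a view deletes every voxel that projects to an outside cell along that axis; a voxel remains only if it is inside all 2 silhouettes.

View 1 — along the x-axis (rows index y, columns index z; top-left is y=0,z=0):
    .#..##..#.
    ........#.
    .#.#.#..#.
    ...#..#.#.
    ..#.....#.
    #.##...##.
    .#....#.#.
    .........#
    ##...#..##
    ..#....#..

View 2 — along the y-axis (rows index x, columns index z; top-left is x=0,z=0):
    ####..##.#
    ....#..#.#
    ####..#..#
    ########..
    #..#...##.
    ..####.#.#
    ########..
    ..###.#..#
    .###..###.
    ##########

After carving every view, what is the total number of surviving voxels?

start: 10×10×10 = 1000 voxels
V1 x: intersect with YZ mask (30 set) -- 300 left
V2 y: intersect with XZ mask (63 set) -- 171 left

remaining voxels: 171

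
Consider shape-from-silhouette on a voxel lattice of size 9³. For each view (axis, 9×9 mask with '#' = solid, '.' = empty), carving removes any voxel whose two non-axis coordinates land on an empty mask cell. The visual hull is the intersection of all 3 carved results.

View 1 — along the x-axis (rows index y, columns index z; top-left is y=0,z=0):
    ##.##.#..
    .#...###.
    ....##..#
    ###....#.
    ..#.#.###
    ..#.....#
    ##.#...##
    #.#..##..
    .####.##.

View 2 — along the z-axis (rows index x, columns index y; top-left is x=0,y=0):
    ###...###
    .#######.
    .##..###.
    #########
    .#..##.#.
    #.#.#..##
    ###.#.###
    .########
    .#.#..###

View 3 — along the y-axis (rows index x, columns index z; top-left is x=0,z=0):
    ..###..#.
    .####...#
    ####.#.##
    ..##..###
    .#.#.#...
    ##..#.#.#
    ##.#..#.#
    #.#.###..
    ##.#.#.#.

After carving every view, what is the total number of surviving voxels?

voxel count = 130

before carving: 729 voxels (9×9×9)
[1] x-view keeps 38 columns → grid now 342
[2] z-view keeps 56 columns → grid now 236
[3] y-view keeps 44 columns → grid now 130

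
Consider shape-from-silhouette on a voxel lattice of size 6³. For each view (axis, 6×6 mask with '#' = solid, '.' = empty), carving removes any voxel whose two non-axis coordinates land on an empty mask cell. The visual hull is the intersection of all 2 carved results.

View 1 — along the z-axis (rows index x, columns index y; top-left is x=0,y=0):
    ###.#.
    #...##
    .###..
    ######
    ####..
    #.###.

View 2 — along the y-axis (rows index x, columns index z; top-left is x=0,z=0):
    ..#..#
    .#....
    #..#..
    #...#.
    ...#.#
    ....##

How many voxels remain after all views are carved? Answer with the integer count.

before carving: 216 voxels (6×6×6)
step 1: project along z, AND mask (24/36) → |grid| = 144
step 2: project along y, AND mask (11/36) → |grid| = 45

voxel count = 45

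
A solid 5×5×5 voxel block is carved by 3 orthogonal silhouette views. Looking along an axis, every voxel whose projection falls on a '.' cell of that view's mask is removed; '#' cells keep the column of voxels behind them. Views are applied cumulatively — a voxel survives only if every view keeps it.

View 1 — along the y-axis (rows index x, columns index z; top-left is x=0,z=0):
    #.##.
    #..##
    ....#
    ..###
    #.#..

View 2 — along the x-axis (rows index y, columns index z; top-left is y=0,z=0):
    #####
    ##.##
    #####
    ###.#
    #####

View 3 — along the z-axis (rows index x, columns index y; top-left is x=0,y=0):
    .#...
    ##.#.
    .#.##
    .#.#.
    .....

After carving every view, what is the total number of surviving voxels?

17 voxels

start: 5×5×5 = 125 voxels
  1. axis=1 (XZ plane), |mask|=12  ⇒  voxels=60
  2. axis=0 (YZ plane), |mask|=23  ⇒  voxels=54
  3. axis=2 (XY plane), |mask|=9  ⇒  voxels=17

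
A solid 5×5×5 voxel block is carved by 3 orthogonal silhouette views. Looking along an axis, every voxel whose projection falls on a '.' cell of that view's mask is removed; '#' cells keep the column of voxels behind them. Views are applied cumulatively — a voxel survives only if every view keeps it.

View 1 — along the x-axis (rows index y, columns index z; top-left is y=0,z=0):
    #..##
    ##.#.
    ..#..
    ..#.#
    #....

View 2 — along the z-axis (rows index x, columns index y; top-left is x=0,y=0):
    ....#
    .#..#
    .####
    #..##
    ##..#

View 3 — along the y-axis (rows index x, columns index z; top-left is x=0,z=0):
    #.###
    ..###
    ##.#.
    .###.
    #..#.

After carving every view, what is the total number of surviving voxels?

voxel count = 13

full grid |V| = 125
after view 1 [x-axis, 10 of 25 cells solid] → remaining = 50
after view 2 [z-axis, 13 of 25 cells solid] → remaining = 25
after view 3 [y-axis, 15 of 25 cells solid] → remaining = 13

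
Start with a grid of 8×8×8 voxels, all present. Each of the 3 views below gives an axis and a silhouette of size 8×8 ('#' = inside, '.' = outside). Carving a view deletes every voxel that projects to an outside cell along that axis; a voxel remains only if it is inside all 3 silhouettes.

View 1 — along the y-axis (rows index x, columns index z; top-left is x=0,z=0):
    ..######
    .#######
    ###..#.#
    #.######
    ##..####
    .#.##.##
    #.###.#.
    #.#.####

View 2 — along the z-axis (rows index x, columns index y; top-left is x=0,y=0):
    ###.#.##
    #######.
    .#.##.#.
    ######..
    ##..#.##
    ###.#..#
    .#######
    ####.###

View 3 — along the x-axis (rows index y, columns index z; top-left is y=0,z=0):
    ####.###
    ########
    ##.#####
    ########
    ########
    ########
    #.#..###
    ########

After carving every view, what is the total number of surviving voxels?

start: 8×8×8 = 512 voxels
[1] y-view keeps 47 columns → grid now 376
[2] z-view keeps 47 columns → grid now 279
[3] x-view keeps 59 columns → grid now 257

remaining voxels: 257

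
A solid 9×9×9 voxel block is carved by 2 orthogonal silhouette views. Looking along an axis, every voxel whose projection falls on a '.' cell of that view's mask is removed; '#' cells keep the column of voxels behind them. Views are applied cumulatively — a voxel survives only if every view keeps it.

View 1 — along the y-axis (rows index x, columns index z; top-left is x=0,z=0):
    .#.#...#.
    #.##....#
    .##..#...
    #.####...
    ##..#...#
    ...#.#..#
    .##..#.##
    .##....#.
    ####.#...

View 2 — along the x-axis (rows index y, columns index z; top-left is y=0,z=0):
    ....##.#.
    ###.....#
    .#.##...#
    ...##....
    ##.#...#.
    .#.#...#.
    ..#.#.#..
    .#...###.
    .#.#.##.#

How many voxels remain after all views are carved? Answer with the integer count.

initial block: 9^3 = 729
  1. axis=1 (XZ plane), |mask|=35  ⇒  voxels=315
  2. axis=0 (YZ plane), |mask|=32  ⇒  voxels=128

128 voxels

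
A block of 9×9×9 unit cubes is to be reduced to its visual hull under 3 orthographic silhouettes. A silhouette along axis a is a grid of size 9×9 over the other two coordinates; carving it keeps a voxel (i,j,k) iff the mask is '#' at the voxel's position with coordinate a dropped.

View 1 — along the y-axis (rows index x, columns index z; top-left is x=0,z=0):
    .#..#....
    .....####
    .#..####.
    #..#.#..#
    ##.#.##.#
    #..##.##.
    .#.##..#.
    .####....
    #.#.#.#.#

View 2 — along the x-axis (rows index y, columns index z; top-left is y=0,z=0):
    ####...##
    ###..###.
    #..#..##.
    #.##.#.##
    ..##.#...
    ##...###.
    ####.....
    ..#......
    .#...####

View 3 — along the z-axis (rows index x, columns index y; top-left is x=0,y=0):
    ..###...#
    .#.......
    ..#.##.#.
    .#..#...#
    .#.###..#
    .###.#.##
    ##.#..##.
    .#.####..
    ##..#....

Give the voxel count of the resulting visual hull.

full grid |V| = 729
step 1: project along y, AND mask (39/81) → |grid| = 351
step 2: project along x, AND mask (40/81) → |grid| = 162
step 3: project along z, AND mask (36/81) → |grid| = 76

voxel count = 76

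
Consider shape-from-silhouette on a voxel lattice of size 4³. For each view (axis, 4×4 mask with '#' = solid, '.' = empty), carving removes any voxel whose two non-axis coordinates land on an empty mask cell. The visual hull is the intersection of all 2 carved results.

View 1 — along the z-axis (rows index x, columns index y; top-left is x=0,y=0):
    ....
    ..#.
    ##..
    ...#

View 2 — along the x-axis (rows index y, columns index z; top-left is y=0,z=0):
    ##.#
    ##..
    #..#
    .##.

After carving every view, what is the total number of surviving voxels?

before carving: 64 voxels (4×4×4)
  1. axis=2 (XY plane), |mask|=4  ⇒  voxels=16
  2. axis=0 (YZ plane), |mask|=9  ⇒  voxels=9

|visual hull| = 9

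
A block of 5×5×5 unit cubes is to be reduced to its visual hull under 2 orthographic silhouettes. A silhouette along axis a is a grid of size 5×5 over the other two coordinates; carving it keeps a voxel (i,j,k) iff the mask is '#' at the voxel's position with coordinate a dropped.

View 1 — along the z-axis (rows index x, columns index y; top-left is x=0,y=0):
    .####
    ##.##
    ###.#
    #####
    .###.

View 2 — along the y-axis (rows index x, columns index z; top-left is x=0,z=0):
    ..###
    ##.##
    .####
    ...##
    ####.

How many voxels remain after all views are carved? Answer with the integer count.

full grid |V| = 125
step 1: project along z, AND mask (20/25) → |grid| = 100
step 2: project along y, AND mask (17/25) → |grid| = 66

remaining voxels: 66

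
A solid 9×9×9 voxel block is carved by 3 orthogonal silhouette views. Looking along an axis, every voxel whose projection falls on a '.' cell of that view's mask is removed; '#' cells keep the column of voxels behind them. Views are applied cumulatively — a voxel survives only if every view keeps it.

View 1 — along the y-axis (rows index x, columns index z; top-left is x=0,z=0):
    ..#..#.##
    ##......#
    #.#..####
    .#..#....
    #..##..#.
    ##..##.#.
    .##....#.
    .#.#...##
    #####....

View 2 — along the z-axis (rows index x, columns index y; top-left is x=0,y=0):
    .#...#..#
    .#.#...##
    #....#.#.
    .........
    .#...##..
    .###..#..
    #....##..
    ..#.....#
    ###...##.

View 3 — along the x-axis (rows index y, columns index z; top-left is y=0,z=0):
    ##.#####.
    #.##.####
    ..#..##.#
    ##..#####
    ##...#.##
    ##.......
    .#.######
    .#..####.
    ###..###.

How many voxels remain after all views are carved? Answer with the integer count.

|visual hull| = 64

start: 9×9×9 = 729 voxels
carve view 1 (along y, XZ-mask fill 36/81): 324 voxels remain
carve view 2 (along z, XY-mask fill 27/81): 116 voxels remain
carve view 3 (along x, YZ-mask fill 50/81): 64 voxels remain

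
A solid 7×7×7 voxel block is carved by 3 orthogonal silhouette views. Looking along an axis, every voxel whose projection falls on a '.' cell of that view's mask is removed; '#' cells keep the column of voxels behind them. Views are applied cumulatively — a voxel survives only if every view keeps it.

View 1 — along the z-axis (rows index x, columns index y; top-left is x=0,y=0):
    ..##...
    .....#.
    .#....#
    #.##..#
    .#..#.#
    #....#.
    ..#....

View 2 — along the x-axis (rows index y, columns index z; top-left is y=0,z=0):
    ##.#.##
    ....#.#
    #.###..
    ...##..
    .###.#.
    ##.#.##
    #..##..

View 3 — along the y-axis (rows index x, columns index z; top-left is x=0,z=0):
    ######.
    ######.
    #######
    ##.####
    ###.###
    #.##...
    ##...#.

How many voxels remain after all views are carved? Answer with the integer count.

initial block: 7^3 = 343
carve view 1 (along z, XY-mask fill 15/49): 105 voxels remain
carve view 2 (along x, YZ-mask fill 25/49): 53 voxels remain
carve view 3 (along y, XZ-mask fill 37/49): 40 voxels remain

40 voxels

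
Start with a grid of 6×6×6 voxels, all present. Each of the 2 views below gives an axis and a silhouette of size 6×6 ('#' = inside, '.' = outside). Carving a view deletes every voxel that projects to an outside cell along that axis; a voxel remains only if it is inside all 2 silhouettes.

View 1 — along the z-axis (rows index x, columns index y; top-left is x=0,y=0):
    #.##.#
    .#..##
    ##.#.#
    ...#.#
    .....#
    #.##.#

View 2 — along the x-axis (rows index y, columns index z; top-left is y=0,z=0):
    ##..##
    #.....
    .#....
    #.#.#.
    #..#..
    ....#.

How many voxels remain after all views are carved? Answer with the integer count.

start: 6×6×6 = 216 voxels
[1] z-view keeps 18 columns → grid now 108
[2] x-view keeps 12 columns → grid now 36

remaining voxels: 36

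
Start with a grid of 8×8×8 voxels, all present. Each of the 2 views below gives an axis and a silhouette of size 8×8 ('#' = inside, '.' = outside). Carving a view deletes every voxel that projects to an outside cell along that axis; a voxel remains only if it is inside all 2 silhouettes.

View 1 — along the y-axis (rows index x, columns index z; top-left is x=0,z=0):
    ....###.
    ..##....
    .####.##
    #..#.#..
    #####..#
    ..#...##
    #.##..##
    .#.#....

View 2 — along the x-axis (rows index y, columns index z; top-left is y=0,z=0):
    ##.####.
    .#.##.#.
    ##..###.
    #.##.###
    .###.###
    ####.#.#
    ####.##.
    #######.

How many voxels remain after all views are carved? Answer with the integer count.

|visual hull| = 172

full grid |V| = 512
  1. axis=1 (XZ plane), |mask|=30  ⇒  voxels=240
  2. axis=0 (YZ plane), |mask|=46  ⇒  voxels=172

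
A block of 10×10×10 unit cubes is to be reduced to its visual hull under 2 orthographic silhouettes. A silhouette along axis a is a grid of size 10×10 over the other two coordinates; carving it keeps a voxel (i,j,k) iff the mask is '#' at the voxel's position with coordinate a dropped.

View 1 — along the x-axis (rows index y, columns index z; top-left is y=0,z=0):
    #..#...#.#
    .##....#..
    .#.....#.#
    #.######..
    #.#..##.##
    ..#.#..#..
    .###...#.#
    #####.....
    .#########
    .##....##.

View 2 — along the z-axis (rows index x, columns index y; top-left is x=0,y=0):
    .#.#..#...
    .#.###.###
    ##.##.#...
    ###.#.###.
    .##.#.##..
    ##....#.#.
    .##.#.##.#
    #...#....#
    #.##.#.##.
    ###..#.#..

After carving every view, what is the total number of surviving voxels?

244 voxels

start: 10×10×10 = 1000 voxels
step 1: project along x, AND mask (49/100) → |grid| = 490
step 2: project along z, AND mask (51/100) → |grid| = 244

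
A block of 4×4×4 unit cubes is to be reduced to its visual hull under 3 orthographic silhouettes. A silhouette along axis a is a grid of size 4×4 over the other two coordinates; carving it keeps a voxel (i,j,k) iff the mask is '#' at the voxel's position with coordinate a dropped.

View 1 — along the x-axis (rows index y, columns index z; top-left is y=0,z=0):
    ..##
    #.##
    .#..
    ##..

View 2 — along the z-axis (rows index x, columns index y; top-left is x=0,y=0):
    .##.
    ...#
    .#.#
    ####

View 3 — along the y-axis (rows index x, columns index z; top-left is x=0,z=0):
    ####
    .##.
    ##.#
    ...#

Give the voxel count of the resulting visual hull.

remaining voxels: 11

start: 4×4×4 = 64 voxels
V1 x: intersect with YZ mask (8 set) -- 32 left
V2 z: intersect with XY mask (9 set) -- 19 left
V3 y: intersect with XZ mask (10 set) -- 11 left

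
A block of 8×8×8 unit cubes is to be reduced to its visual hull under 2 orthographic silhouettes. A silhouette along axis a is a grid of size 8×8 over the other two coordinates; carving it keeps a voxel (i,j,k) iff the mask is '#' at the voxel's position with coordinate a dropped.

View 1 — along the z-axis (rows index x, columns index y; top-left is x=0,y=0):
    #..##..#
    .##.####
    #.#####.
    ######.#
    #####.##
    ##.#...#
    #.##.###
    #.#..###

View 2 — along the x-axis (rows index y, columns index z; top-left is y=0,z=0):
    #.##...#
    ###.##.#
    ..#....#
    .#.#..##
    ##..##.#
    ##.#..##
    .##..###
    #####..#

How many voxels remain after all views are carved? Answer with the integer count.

|visual hull| = 205

full grid |V| = 512
step 1: project along z, AND mask (45/64) → |grid| = 360
step 2: project along x, AND mask (37/64) → |grid| = 205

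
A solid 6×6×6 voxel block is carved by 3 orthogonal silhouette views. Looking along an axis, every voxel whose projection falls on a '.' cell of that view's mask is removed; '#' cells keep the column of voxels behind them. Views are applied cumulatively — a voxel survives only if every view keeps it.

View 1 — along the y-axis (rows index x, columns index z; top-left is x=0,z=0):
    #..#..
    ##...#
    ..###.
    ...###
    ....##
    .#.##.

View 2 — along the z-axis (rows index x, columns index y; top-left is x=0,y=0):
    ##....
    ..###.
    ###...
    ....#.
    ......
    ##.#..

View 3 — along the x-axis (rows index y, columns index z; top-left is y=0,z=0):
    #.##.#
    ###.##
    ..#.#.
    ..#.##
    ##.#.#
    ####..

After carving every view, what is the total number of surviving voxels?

remaining voxels: 19

initial block: 6^3 = 216
carve view 1 (along y, XZ-mask fill 16/36): 96 voxels remain
carve view 2 (along z, XY-mask fill 12/36): 34 voxels remain
carve view 3 (along x, YZ-mask fill 22/36): 19 voxels remain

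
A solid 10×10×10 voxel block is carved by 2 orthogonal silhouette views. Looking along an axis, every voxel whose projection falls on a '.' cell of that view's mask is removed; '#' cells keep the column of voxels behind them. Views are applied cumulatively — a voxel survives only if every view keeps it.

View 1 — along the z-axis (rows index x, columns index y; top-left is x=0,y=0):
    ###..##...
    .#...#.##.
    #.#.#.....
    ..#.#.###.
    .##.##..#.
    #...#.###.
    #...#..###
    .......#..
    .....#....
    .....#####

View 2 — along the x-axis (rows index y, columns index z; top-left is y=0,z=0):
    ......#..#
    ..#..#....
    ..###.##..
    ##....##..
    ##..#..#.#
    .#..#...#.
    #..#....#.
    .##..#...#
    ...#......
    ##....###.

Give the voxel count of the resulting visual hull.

126 voxels

initial block: 10^3 = 1000
  1. axis=2 (XY plane), |mask|=39  ⇒  voxels=390
  2. axis=0 (YZ plane), |mask|=34  ⇒  voxels=126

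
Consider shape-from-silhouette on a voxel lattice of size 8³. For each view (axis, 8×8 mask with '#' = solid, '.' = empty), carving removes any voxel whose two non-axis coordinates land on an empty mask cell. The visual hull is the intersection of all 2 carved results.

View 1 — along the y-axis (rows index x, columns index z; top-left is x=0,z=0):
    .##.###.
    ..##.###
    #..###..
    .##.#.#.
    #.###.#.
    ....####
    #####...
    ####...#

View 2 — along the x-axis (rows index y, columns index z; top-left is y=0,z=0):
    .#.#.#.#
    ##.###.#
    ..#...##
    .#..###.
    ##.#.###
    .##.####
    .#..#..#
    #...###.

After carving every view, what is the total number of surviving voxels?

full grid |V| = 512
after view 1 [y-axis, 37 of 64 cells solid] → remaining = 296
after view 2 [x-axis, 36 of 64 cells solid] → remaining = 160

160 voxels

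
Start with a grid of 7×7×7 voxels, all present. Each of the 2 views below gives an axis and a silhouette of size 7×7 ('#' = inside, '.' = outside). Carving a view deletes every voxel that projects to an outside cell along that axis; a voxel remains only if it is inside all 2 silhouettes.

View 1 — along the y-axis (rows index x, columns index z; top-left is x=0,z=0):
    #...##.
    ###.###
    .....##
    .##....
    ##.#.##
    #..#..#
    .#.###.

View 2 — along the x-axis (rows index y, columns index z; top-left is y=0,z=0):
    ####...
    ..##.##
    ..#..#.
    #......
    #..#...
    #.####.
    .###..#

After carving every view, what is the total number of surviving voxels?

voxel count = 75

initial block: 7^3 = 343
V1 y: intersect with XZ mask (25 set) -- 175 left
V2 x: intersect with YZ mask (22 set) -- 75 left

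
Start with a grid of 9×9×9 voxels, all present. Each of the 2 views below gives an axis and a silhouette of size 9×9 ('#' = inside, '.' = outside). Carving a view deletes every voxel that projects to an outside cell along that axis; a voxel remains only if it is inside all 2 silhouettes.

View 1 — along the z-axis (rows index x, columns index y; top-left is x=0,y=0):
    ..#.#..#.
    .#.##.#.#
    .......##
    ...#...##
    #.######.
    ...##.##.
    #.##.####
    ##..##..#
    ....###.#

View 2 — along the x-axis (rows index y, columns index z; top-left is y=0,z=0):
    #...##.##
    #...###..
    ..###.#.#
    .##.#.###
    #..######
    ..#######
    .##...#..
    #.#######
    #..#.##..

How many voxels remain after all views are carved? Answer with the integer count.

remaining voxels: 225

start: 9×9×9 = 729 voxels
step 1: project along z, AND mask (40/81) → |grid| = 360
step 2: project along x, AND mask (49/81) → |grid| = 225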